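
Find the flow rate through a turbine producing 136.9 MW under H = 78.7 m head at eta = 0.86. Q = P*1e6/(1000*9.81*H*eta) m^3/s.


Q = 136.9 * 1e6 / (1000 * 9.81 * 78.7 * 0.86) = 206.1870 m^3/s


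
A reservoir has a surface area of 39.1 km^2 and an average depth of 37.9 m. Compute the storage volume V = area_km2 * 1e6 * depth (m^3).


V = 39.1 * 1e6 * 37.9 = 1.4819e+09 m^3


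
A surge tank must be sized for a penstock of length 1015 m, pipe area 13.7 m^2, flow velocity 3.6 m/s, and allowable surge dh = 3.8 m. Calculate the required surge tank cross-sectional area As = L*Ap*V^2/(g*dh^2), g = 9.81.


As = 1015 * 13.7 * 3.6^2 / (9.81 * 3.8^2) = 1272.2001 m^2


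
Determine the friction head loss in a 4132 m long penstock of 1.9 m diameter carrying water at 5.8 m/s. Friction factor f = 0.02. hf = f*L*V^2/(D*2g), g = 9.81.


hf = 0.02 * 4132 * 5.8^2 / (1.9 * 2 * 9.81) = 74.5751 m


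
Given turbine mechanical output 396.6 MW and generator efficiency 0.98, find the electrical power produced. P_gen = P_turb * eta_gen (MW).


P_gen = 396.6 * 0.98 = 388.6680 MW


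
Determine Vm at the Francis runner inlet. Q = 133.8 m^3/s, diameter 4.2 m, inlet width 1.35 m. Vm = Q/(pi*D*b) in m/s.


Vm = 133.8 / (pi * 4.2 * 1.35) = 7.5114 m/s


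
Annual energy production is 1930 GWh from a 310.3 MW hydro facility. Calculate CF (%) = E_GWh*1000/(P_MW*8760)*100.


CF = 1930 * 1000 / (310.3 * 8760) * 100 = 71.0021 %


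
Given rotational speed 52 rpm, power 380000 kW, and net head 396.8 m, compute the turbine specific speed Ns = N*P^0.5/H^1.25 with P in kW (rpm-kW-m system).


Ns = 52 * 380000^0.5 / 396.8^1.25 = 18.1001


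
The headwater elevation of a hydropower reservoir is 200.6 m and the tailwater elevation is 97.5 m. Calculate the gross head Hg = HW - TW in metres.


Hg = 200.6 - 97.5 = 103.1000 m


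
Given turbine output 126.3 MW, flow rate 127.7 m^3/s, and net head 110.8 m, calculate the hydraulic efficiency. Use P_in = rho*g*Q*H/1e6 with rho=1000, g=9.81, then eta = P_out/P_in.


P_in = 1000 * 9.81 * 127.7 * 110.8 / 1e6 = 138.8033 MW
eta = 126.3 / 138.8033 = 0.9099


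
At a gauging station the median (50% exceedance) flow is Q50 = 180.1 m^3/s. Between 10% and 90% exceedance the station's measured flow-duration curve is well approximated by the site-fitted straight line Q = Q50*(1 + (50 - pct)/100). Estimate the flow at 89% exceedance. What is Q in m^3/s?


Q = 180.1 * (1 + (50 - 89)/100) = 109.8610 m^3/s


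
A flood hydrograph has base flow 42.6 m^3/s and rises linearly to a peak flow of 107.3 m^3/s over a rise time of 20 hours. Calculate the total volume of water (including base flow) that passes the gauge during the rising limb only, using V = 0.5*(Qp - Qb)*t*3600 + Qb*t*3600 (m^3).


V = 0.5*(107.3 - 42.6)*20*3600 + 42.6*20*3600 = 5.3964e+06 m^3


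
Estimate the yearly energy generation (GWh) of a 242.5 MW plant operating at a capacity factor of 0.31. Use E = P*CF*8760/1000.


E = 242.5 * 0.31 * 8760 / 1000 = 658.5330 GWh


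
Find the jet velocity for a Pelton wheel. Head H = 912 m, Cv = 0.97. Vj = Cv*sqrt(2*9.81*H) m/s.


Vj = 0.97 * sqrt(2*9.81*912) = 129.7534 m/s


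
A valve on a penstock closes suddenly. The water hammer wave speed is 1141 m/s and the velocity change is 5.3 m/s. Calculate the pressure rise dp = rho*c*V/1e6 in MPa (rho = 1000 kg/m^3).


dp = 1000 * 1141 * 5.3 / 1e6 = 6.0473 MPa


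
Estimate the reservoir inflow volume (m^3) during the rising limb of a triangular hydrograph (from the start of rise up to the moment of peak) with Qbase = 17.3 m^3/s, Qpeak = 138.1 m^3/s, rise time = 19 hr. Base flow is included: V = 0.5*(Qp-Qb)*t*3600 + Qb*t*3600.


V = 0.5*(138.1 - 17.3)*19*3600 + 17.3*19*3600 = 5.3147e+06 m^3


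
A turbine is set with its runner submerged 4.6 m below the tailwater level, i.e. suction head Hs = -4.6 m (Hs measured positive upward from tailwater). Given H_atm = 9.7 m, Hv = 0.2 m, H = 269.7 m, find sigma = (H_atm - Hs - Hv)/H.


sigma = (9.7 - (-4.6) - 0.2) / 269.7 = 0.0523


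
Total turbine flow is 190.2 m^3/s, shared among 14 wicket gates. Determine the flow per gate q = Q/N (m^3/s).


q = 190.2 / 14 = 13.5857 m^3/s


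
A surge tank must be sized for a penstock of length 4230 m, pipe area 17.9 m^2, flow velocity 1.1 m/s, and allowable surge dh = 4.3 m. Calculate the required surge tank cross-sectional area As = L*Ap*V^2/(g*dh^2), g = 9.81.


As = 4230 * 17.9 * 1.1^2 / (9.81 * 4.3^2) = 505.0947 m^2


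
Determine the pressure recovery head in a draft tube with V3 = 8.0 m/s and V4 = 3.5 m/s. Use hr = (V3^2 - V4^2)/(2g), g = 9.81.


hr = (8.0^2 - 3.5^2) / (2*9.81) = 2.6376 m


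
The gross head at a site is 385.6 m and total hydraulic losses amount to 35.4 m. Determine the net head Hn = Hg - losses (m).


Hn = 385.6 - 35.4 = 350.2000 m


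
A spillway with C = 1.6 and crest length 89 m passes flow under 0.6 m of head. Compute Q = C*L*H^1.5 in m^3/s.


Q = 1.6 * 89 * 0.6^1.5 = 66.1815 m^3/s


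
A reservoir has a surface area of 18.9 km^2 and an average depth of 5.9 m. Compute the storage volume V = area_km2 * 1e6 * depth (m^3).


V = 18.9 * 1e6 * 5.9 = 1.1151e+08 m^3


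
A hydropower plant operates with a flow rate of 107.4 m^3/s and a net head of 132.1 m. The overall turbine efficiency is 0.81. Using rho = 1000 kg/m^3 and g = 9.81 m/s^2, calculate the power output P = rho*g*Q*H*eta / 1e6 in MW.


P = 1000 * 9.81 * 107.4 * 132.1 * 0.81 / 1e6 = 112.7356 MW


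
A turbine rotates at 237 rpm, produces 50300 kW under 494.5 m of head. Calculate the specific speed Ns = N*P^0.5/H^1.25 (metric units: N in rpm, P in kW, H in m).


Ns = 237 * 50300^0.5 / 494.5^1.25 = 22.7942


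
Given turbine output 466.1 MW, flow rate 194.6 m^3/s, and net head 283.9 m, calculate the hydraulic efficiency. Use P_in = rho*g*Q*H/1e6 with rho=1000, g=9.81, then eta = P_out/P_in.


P_in = 1000 * 9.81 * 194.6 * 283.9 / 1e6 = 541.9725 MW
eta = 466.1 / 541.9725 = 0.8600


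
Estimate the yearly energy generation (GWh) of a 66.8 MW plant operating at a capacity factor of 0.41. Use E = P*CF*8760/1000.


E = 66.8 * 0.41 * 8760 / 1000 = 239.9189 GWh


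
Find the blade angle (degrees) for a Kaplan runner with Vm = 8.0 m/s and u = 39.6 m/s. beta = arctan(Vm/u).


beta = arctan(8.0 / 39.6) = 11.4212 degrees


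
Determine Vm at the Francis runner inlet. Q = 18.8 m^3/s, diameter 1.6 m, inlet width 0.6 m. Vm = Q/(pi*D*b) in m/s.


Vm = 18.8 / (pi * 1.6 * 0.6) = 6.2336 m/s


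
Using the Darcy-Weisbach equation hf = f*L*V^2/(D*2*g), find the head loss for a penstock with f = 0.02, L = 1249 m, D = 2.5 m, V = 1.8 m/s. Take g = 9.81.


hf = 0.02 * 1249 * 1.8^2 / (2.5 * 2 * 9.81) = 1.6501 m


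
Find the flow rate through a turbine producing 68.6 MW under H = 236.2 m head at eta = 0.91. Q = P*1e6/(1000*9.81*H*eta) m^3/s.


Q = 68.6 * 1e6 / (1000 * 9.81 * 236.2 * 0.91) = 32.5337 m^3/s


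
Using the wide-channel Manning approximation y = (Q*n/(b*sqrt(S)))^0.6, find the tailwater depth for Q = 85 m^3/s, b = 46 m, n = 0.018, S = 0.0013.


y = (85 * 0.018 / (46 * 0.0013^0.5))^0.6 = 0.9527 m


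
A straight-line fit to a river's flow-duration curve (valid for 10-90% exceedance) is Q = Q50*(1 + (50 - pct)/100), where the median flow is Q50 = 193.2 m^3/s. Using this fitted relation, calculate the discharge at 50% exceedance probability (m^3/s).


Q = 193.2 * (1 + (50 - 50)/100) = 193.2000 m^3/s


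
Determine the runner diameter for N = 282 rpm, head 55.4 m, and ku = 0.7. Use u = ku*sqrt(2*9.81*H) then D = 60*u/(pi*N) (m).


u = 0.7 * sqrt(2*9.81*55.4) = 23.0782 m/s
D = 60 * 23.0782 / (pi * 282) = 1.5630 m


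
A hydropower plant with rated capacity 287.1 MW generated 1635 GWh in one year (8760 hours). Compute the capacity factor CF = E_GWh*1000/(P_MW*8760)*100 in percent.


CF = 1635 * 1000 / (287.1 * 8760) * 100 = 65.0100 %


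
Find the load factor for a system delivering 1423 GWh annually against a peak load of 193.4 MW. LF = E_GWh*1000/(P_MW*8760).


LF = 1423 * 1000 / (193.4 * 8760) = 0.8399


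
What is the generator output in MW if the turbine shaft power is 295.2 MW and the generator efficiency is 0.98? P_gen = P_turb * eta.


P_gen = 295.2 * 0.98 = 289.2960 MW


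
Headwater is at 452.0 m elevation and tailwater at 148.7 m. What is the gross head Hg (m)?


Hg = 452.0 - 148.7 = 303.3000 m


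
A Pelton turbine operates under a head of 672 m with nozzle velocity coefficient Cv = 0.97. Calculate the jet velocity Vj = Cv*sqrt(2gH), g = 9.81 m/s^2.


Vj = 0.97 * sqrt(2*9.81*672) = 111.3797 m/s


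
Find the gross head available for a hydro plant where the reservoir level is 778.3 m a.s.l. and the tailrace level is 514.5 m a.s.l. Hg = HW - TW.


Hg = 778.3 - 514.5 = 263.8000 m


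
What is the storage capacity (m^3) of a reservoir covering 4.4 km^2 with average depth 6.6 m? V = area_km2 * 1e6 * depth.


V = 4.4 * 1e6 * 6.6 = 2.9040e+07 m^3


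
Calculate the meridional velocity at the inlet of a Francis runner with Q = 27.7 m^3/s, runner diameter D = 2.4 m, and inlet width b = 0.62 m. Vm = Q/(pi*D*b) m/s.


Vm = 27.7 / (pi * 2.4 * 0.62) = 5.9255 m/s


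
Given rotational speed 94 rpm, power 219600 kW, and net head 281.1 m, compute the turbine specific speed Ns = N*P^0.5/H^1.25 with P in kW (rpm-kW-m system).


Ns = 94 * 219600^0.5 / 281.1^1.25 = 38.2708


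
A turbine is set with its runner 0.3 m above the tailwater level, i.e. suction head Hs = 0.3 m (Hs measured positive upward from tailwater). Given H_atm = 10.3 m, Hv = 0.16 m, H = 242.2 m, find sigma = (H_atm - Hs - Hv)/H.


sigma = (10.3 - 0.3 - 0.16) / 242.2 = 0.0406


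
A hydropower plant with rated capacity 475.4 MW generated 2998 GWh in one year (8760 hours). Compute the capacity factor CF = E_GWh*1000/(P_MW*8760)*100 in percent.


CF = 2998 * 1000 / (475.4 * 8760) * 100 = 71.9894 %


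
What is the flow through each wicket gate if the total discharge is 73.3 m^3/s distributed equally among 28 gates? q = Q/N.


q = 73.3 / 28 = 2.6179 m^3/s


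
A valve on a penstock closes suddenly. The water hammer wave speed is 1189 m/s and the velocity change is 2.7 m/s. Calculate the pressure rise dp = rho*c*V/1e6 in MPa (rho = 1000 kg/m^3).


dp = 1000 * 1189 * 2.7 / 1e6 = 3.2103 MPa


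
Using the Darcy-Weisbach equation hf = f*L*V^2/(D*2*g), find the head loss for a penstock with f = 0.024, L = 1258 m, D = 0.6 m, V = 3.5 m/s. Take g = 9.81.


hf = 0.024 * 1258 * 3.5^2 / (0.6 * 2 * 9.81) = 31.4179 m


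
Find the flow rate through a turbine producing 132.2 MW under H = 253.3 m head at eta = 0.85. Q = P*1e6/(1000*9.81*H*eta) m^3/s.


Q = 132.2 * 1e6 / (1000 * 9.81 * 253.3 * 0.85) = 62.5905 m^3/s


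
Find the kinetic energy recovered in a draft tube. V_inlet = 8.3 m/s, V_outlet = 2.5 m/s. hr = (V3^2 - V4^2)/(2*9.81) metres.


hr = (8.3^2 - 2.5^2) / (2*9.81) = 3.1927 m


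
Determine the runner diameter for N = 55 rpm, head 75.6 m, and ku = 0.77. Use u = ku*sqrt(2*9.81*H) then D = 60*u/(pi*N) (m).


u = 0.77 * sqrt(2*9.81*75.6) = 29.6552 m/s
D = 60 * 29.6552 / (pi * 55) = 10.2977 m


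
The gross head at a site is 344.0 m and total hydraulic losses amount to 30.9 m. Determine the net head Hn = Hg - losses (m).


Hn = 344.0 - 30.9 = 313.1000 m


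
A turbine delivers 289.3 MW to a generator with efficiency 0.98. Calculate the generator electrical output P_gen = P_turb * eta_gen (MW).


P_gen = 289.3 * 0.98 = 283.5140 MW


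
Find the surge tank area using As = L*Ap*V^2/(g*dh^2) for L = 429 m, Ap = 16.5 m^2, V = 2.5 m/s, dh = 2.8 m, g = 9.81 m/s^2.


As = 429 * 16.5 * 2.5^2 / (9.81 * 2.8^2) = 575.2229 m^2


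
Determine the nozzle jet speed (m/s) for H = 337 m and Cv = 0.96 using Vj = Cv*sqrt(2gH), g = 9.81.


Vj = 0.96 * sqrt(2*9.81*337) = 78.0613 m/s


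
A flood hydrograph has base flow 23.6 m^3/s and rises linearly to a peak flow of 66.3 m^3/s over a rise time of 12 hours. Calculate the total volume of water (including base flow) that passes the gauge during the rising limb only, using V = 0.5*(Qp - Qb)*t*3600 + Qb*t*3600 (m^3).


V = 0.5*(66.3 - 23.6)*12*3600 + 23.6*12*3600 = 1.9418e+06 m^3


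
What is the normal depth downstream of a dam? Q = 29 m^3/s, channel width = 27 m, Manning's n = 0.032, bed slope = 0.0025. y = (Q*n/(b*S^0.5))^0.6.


y = (29 * 0.032 / (27 * 0.0025^0.5))^0.6 = 0.7986 m


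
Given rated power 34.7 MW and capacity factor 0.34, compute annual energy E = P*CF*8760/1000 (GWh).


E = 34.7 * 0.34 * 8760 / 1000 = 103.3505 GWh


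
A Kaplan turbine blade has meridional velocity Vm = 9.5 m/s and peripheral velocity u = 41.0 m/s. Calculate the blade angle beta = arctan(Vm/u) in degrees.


beta = arctan(9.5 / 41.0) = 13.0456 degrees


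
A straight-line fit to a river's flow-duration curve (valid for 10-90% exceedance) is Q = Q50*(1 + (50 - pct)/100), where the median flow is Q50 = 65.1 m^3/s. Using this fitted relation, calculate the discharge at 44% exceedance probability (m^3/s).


Q = 65.1 * (1 + (50 - 44)/100) = 69.0060 m^3/s


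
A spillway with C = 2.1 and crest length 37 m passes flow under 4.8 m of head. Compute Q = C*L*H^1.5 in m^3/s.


Q = 2.1 * 37 * 4.8^1.5 = 817.1144 m^3/s


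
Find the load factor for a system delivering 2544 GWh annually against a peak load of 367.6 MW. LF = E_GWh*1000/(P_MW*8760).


LF = 2544 * 1000 / (367.6 * 8760) = 0.7900


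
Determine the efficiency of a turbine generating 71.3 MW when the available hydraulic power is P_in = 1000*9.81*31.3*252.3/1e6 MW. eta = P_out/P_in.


P_in = 1000 * 9.81 * 31.3 * 252.3 / 1e6 = 77.4695 MW
eta = 71.3 / 77.4695 = 0.9204


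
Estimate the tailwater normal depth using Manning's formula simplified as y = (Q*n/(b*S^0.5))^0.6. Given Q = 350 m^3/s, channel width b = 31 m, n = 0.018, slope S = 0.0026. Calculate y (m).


y = (350 * 0.018 / (31 * 0.0026^0.5))^0.6 = 2.2924 m


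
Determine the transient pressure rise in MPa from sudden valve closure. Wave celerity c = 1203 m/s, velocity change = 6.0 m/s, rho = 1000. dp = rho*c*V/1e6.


dp = 1000 * 1203 * 6.0 / 1e6 = 7.2180 MPa


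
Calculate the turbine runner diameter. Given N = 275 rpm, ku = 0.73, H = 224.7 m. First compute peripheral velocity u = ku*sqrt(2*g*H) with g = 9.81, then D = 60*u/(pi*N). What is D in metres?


u = 0.73 * sqrt(2*9.81*224.7) = 48.4701 m/s
D = 60 * 48.4701 / (pi * 275) = 3.3662 m


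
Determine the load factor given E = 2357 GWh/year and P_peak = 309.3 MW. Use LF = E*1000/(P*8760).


LF = 2357 * 1000 / (309.3 * 8760) = 0.8699


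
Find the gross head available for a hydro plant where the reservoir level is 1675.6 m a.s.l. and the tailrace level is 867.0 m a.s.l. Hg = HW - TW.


Hg = 1675.6 - 867.0 = 808.6000 m


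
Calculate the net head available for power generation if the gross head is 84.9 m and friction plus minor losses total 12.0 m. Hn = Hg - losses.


Hn = 84.9 - 12.0 = 72.9000 m


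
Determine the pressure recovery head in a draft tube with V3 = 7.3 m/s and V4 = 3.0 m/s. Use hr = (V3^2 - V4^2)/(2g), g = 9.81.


hr = (7.3^2 - 3.0^2) / (2*9.81) = 2.2574 m


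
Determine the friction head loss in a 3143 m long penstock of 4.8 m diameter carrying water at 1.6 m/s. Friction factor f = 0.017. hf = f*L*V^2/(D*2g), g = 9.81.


hf = 0.017 * 3143 * 1.6^2 / (4.8 * 2 * 9.81) = 1.4524 m


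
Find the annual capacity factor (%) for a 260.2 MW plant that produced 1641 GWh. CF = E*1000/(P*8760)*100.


CF = 1641 * 1000 / (260.2 * 8760) * 100 = 71.9941 %


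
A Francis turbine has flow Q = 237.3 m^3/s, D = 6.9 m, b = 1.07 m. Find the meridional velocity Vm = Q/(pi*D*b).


Vm = 237.3 / (pi * 6.9 * 1.07) = 10.2309 m/s


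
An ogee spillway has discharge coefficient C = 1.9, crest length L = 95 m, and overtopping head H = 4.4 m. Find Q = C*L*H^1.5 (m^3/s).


Q = 1.9 * 95 * 4.4^1.5 = 1665.9280 m^3/s


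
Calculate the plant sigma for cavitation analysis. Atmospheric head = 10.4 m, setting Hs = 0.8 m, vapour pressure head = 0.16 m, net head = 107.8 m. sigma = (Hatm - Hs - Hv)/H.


sigma = (10.4 - 0.8 - 0.16) / 107.8 = 0.0876


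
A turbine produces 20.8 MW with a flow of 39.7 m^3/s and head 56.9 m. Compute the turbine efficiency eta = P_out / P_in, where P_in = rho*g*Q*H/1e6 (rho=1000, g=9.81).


P_in = 1000 * 9.81 * 39.7 * 56.9 / 1e6 = 22.1601 MW
eta = 20.8 / 22.1601 = 0.9386


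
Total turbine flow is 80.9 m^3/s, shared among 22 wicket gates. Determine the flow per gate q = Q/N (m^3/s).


q = 80.9 / 22 = 3.6773 m^3/s


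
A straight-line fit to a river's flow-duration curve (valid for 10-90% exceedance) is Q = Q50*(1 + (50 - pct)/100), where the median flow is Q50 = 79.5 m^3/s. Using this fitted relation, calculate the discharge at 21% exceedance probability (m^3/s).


Q = 79.5 * (1 + (50 - 21)/100) = 102.5550 m^3/s


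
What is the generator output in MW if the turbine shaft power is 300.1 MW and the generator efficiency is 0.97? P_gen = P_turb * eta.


P_gen = 300.1 * 0.97 = 291.0970 MW


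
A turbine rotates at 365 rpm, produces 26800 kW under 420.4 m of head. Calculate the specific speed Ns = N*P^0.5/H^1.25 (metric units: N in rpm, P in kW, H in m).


Ns = 365 * 26800^0.5 / 420.4^1.25 = 31.3893


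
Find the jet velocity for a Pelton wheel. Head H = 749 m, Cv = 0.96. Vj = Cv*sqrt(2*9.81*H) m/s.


Vj = 0.96 * sqrt(2*9.81*749) = 116.3755 m/s


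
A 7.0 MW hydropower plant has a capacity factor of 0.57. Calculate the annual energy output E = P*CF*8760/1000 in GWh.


E = 7.0 * 0.57 * 8760 / 1000 = 34.9524 GWh


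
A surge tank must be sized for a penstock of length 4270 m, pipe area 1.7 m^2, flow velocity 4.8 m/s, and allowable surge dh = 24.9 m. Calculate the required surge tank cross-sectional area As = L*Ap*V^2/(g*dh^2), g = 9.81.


As = 4270 * 1.7 * 4.8^2 / (9.81 * 24.9^2) = 27.4974 m^2


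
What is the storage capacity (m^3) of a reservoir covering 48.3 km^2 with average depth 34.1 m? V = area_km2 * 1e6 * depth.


V = 48.3 * 1e6 * 34.1 = 1.6470e+09 m^3


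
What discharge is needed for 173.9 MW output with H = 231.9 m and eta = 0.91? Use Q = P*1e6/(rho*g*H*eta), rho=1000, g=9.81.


Q = 173.9 * 1e6 / (1000 * 9.81 * 231.9 * 0.91) = 84.0018 m^3/s


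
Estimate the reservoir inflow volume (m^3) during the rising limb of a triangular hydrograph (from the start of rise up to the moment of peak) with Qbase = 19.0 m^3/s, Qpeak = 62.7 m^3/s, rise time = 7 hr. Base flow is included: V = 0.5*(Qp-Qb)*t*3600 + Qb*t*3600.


V = 0.5*(62.7 - 19.0)*7*3600 + 19.0*7*3600 = 1.0294e+06 m^3


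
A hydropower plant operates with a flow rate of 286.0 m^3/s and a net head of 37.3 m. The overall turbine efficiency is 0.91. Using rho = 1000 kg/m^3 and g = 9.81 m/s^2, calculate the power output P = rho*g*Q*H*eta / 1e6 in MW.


P = 1000 * 9.81 * 286.0 * 37.3 * 0.91 / 1e6 = 95.2325 MW


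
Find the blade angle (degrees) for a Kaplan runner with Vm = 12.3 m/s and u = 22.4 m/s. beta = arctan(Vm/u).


beta = arctan(12.3 / 22.4) = 28.7715 degrees


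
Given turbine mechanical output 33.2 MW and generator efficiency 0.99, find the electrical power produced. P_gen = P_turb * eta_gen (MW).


P_gen = 33.2 * 0.99 = 32.8680 MW


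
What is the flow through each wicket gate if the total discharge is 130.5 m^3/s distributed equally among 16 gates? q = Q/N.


q = 130.5 / 16 = 8.1562 m^3/s


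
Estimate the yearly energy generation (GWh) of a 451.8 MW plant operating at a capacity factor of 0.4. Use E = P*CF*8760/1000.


E = 451.8 * 0.4 * 8760 / 1000 = 1583.1072 GWh


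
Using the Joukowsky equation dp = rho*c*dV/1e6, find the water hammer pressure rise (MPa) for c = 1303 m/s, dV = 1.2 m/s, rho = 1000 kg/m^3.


dp = 1000 * 1303 * 1.2 / 1e6 = 1.5636 MPa


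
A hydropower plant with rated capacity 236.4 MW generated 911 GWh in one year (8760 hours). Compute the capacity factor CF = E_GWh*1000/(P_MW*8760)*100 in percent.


CF = 911 * 1000 / (236.4 * 8760) * 100 = 43.9913 %


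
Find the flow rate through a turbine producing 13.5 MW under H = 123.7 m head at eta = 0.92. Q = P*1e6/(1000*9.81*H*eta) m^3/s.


Q = 13.5 * 1e6 / (1000 * 9.81 * 123.7 * 0.92) = 12.0923 m^3/s


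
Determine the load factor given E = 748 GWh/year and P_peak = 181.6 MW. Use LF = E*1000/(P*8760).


LF = 748 * 1000 / (181.6 * 8760) = 0.4702


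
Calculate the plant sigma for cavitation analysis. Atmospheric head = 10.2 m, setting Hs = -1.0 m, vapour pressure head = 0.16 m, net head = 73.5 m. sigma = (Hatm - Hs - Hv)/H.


sigma = (10.2 - (-1.0) - 0.16) / 73.5 = 0.1502


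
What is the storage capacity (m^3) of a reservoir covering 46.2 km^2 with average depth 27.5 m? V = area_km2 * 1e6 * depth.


V = 46.2 * 1e6 * 27.5 = 1.2705e+09 m^3


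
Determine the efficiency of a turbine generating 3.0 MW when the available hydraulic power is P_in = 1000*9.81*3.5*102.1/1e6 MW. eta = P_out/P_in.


P_in = 1000 * 9.81 * 3.5 * 102.1 / 1e6 = 3.5056 MW
eta = 3.0 / 3.5056 = 0.8558


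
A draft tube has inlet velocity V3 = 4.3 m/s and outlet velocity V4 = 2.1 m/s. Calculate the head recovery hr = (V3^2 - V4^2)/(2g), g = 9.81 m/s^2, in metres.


hr = (4.3^2 - 2.1^2) / (2*9.81) = 0.7176 m


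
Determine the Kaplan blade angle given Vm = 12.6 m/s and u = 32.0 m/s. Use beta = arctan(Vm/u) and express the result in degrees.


beta = arctan(12.6 / 32.0) = 21.4920 degrees


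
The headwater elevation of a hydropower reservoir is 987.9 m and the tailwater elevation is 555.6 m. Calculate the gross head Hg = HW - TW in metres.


Hg = 987.9 - 555.6 = 432.3000 m


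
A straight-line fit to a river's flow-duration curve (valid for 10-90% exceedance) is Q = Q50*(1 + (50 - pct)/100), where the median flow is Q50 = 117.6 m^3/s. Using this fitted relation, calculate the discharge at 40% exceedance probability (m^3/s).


Q = 117.6 * (1 + (50 - 40)/100) = 129.3600 m^3/s


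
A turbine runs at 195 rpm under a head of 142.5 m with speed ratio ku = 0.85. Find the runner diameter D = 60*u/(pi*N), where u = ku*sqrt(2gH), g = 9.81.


u = 0.85 * sqrt(2*9.81*142.5) = 44.9444 m/s
D = 60 * 44.9444 / (pi * 195) = 4.4019 m


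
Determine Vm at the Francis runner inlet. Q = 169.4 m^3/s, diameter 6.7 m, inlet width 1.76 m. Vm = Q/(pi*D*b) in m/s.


Vm = 169.4 / (pi * 6.7 * 1.76) = 4.5727 m/s


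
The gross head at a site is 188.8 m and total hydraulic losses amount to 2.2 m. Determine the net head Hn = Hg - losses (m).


Hn = 188.8 - 2.2 = 186.6000 m


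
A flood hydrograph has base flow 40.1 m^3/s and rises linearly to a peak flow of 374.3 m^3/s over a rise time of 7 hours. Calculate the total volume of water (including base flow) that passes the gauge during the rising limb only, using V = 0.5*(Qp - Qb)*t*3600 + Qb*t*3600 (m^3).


V = 0.5*(374.3 - 40.1)*7*3600 + 40.1*7*3600 = 5.2214e+06 m^3


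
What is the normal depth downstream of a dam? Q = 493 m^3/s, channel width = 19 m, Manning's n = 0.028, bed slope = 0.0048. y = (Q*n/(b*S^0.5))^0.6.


y = (493 * 0.028 / (19 * 0.0048^0.5))^0.6 = 4.0962 m


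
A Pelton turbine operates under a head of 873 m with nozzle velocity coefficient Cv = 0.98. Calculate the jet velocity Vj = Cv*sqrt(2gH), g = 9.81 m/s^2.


Vj = 0.98 * sqrt(2*9.81*873) = 128.2575 m/s


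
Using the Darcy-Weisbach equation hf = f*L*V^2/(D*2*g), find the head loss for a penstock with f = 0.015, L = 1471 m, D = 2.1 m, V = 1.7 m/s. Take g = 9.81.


hf = 0.015 * 1471 * 1.7^2 / (2.1 * 2 * 9.81) = 1.5477 m


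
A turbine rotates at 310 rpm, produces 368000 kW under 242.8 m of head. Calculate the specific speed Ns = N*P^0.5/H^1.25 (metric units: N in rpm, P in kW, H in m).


Ns = 310 * 368000^0.5 / 242.8^1.25 = 196.2116


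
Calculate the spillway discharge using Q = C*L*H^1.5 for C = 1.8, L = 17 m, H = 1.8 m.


Q = 1.8 * 17 * 1.8^1.5 = 73.8976 m^3/s


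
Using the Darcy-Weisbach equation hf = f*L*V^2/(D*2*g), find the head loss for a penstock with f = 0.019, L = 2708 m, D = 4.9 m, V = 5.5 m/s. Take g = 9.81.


hf = 0.019 * 2708 * 5.5^2 / (4.9 * 2 * 9.81) = 16.1895 m


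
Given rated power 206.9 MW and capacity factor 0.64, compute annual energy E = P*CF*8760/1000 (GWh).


E = 206.9 * 0.64 * 8760 / 1000 = 1159.9642 GWh


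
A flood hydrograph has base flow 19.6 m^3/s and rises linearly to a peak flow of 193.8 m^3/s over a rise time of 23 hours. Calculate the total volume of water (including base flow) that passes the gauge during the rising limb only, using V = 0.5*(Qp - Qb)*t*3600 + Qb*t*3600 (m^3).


V = 0.5*(193.8 - 19.6)*23*3600 + 19.6*23*3600 = 8.8348e+06 m^3


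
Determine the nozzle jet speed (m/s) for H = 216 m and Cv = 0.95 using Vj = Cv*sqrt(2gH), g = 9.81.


Vj = 0.95 * sqrt(2*9.81*216) = 61.8443 m/s


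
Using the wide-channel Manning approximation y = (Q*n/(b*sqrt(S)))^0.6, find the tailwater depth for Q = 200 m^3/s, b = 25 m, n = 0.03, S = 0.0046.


y = (200 * 0.03 / (25 * 0.0046^0.5))^0.6 = 2.1345 m


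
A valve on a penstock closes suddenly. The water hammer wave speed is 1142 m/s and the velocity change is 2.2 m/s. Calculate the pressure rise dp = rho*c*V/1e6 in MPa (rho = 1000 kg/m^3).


dp = 1000 * 1142 * 2.2 / 1e6 = 2.5124 MPa


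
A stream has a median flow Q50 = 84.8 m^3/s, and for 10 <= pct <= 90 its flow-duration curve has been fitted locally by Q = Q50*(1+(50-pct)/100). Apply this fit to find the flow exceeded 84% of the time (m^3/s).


Q = 84.8 * (1 + (50 - 84)/100) = 55.9680 m^3/s


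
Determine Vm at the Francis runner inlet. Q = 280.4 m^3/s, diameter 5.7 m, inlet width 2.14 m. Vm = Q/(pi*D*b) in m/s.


Vm = 280.4 / (pi * 5.7 * 2.14) = 7.3171 m/s


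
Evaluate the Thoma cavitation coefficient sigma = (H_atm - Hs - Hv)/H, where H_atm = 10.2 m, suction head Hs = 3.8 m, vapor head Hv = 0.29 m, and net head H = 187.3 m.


sigma = (10.2 - 3.8 - 0.29) / 187.3 = 0.0326


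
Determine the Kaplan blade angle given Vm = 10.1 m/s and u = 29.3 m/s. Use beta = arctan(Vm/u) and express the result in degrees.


beta = arctan(10.1 / 29.3) = 19.0196 degrees


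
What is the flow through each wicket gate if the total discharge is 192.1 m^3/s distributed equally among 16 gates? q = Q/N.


q = 192.1 / 16 = 12.0062 m^3/s


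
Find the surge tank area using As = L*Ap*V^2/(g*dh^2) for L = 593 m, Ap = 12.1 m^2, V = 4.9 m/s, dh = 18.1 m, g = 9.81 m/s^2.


As = 593 * 12.1 * 4.9^2 / (9.81 * 18.1^2) = 53.6051 m^2


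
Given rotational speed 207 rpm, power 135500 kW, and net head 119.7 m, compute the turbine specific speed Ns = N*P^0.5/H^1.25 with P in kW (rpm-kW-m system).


Ns = 207 * 135500^0.5 / 119.7^1.25 = 192.4519


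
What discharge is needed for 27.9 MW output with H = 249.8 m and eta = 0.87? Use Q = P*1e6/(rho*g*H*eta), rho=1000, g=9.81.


Q = 27.9 * 1e6 / (1000 * 9.81 * 249.8 * 0.87) = 13.0865 m^3/s


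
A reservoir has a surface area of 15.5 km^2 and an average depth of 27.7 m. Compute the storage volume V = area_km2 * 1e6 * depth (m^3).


V = 15.5 * 1e6 * 27.7 = 4.2935e+08 m^3


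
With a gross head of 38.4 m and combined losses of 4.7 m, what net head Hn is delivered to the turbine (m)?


Hn = 38.4 - 4.7 = 33.7000 m


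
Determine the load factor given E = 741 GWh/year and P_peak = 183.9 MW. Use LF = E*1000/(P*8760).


LF = 741 * 1000 / (183.9 * 8760) = 0.4600


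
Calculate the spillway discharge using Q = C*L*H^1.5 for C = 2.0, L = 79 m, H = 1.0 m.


Q = 2.0 * 79 * 1.0^1.5 = 158.0000 m^3/s


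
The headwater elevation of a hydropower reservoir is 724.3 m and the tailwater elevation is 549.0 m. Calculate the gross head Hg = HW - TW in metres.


Hg = 724.3 - 549.0 = 175.3000 m


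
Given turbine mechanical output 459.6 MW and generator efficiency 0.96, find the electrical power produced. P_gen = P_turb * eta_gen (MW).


P_gen = 459.6 * 0.96 = 441.2160 MW


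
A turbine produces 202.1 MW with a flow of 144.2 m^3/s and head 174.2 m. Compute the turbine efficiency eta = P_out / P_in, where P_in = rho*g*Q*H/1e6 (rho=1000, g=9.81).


P_in = 1000 * 9.81 * 144.2 * 174.2 / 1e6 = 246.4237 MW
eta = 202.1 / 246.4237 = 0.8201


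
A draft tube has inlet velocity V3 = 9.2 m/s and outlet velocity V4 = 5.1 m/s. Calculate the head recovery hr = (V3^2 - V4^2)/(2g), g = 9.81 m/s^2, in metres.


hr = (9.2^2 - 5.1^2) / (2*9.81) = 2.9883 m


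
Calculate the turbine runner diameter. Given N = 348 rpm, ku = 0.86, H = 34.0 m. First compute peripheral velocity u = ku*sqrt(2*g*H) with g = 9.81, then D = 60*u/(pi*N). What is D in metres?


u = 0.86 * sqrt(2*9.81*34.0) = 22.2120 m/s
D = 60 * 22.2120 / (pi * 348) = 1.2190 m


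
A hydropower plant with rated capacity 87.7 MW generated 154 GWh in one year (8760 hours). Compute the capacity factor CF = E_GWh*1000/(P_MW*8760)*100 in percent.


CF = 154 * 1000 / (87.7 * 8760) * 100 = 20.0455 %


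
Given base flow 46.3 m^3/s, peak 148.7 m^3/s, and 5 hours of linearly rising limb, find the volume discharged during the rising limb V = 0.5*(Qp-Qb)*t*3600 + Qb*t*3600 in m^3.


V = 0.5*(148.7 - 46.3)*5*3600 + 46.3*5*3600 = 1.7550e+06 m^3


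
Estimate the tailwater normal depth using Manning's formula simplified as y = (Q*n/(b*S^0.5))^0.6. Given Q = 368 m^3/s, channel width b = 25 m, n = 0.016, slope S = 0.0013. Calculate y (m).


y = (368 * 0.016 / (25 * 0.0013^0.5))^0.6 = 3.0834 m


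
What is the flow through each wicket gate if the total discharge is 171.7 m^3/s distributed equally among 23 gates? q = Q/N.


q = 171.7 / 23 = 7.4652 m^3/s


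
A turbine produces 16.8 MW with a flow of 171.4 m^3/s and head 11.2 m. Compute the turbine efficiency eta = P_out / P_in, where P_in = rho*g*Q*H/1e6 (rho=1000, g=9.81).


P_in = 1000 * 9.81 * 171.4 * 11.2 / 1e6 = 18.8321 MW
eta = 16.8 / 18.8321 = 0.8921


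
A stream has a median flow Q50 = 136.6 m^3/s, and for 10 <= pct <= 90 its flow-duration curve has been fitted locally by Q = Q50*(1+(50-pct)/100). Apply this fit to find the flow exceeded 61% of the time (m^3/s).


Q = 136.6 * (1 + (50 - 61)/100) = 121.5740 m^3/s


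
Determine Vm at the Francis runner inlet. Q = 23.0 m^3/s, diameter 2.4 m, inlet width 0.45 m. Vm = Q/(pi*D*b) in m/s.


Vm = 23.0 / (pi * 2.4 * 0.45) = 6.7788 m/s


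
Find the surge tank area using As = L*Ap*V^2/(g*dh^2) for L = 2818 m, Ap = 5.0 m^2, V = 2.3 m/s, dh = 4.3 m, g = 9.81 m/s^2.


As = 2818 * 5.0 * 2.3^2 / (9.81 * 4.3^2) = 410.9233 m^2


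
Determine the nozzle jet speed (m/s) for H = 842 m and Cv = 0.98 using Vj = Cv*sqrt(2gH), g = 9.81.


Vj = 0.98 * sqrt(2*9.81*842) = 125.9597 m/s


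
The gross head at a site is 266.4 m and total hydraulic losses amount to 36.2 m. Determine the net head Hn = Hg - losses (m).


Hn = 266.4 - 36.2 = 230.2000 m


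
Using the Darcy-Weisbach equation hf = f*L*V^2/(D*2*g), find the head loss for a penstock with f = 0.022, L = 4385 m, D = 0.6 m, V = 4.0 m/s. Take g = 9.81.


hf = 0.022 * 4385 * 4.0^2 / (0.6 * 2 * 9.81) = 131.1179 m


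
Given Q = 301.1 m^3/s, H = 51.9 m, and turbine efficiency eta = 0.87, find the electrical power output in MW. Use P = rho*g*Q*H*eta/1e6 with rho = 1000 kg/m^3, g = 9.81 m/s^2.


P = 1000 * 9.81 * 301.1 * 51.9 * 0.87 / 1e6 = 133.3725 MW


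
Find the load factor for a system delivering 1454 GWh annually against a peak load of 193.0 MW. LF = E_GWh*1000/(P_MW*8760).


LF = 1454 * 1000 / (193.0 * 8760) = 0.8600


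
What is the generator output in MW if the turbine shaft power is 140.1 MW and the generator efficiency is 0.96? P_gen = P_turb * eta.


P_gen = 140.1 * 0.96 = 134.4960 MW


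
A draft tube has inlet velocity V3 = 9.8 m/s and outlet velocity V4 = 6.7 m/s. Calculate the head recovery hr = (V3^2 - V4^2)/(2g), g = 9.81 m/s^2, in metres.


hr = (9.8^2 - 6.7^2) / (2*9.81) = 2.6070 m


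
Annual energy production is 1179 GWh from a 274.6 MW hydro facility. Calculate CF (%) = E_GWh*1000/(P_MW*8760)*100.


CF = 1179 * 1000 / (274.6 * 8760) * 100 = 49.0128 %


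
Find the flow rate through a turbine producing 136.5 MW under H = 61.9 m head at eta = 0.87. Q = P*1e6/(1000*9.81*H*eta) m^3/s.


Q = 136.5 * 1e6 / (1000 * 9.81 * 61.9 * 0.87) = 258.3769 m^3/s


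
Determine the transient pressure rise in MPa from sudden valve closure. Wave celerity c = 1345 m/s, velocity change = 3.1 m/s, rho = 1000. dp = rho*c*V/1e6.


dp = 1000 * 1345 * 3.1 / 1e6 = 4.1695 MPa


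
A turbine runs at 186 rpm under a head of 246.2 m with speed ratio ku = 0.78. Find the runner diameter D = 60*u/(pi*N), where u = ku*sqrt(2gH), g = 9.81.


u = 0.78 * sqrt(2*9.81*246.2) = 54.2111 m/s
D = 60 * 54.2111 / (pi * 186) = 5.5664 m


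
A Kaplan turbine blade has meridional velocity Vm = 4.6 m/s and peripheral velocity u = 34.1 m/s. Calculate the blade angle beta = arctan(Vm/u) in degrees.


beta = arctan(4.6 / 34.1) = 7.6827 degrees


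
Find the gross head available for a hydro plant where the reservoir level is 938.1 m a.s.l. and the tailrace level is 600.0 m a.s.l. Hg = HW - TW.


Hg = 938.1 - 600.0 = 338.1000 m


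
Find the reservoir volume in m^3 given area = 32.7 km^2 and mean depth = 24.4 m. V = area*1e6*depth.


V = 32.7 * 1e6 * 24.4 = 7.9788e+08 m^3


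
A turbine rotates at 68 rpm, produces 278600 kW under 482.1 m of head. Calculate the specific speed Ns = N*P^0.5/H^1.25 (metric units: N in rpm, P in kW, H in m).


Ns = 68 * 278600^0.5 / 482.1^1.25 = 15.8883


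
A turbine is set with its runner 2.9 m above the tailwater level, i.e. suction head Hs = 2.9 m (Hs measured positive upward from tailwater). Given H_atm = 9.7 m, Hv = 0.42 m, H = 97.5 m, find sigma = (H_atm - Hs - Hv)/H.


sigma = (9.7 - 2.9 - 0.42) / 97.5 = 0.0654


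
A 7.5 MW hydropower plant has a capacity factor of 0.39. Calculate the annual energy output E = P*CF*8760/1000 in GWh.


E = 7.5 * 0.39 * 8760 / 1000 = 25.6230 GWh


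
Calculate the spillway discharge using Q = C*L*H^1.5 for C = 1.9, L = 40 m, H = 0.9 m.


Q = 1.9 * 40 * 0.9^1.5 = 64.8899 m^3/s


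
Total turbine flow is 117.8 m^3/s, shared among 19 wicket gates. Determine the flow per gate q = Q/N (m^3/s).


q = 117.8 / 19 = 6.2000 m^3/s


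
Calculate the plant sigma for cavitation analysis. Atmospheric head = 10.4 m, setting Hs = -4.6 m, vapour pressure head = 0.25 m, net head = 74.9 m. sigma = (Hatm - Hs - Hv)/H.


sigma = (10.4 - (-4.6) - 0.25) / 74.9 = 0.1969


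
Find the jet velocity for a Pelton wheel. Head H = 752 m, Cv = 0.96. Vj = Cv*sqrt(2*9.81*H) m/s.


Vj = 0.96 * sqrt(2*9.81*752) = 116.6084 m/s


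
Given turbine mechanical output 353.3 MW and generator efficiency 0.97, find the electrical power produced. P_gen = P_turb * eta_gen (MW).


P_gen = 353.3 * 0.97 = 342.7010 MW


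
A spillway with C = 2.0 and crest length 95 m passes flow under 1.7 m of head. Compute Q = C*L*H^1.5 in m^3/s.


Q = 2.0 * 95 * 1.7^1.5 = 421.1405 m^3/s


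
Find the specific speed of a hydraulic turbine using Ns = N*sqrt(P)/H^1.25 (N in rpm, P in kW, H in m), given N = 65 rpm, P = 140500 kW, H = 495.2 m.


Ns = 65 * 140500^0.5 / 495.2^1.25 = 10.4298


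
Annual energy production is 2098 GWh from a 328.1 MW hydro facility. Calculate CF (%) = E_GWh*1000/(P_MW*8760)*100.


CF = 2098 * 1000 / (328.1 * 8760) * 100 = 72.9953 %


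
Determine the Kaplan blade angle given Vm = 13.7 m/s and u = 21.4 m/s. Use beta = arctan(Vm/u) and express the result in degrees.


beta = arctan(13.7 / 21.4) = 32.6268 degrees


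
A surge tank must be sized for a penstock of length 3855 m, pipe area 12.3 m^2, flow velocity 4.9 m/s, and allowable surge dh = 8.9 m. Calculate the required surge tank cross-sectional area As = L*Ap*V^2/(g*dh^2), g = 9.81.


As = 3855 * 12.3 * 4.9^2 / (9.81 * 8.9^2) = 1465.1181 m^2


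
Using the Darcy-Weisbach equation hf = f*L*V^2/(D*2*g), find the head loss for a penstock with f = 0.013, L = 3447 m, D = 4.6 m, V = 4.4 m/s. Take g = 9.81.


hf = 0.013 * 3447 * 4.4^2 / (4.6 * 2 * 9.81) = 9.6124 m


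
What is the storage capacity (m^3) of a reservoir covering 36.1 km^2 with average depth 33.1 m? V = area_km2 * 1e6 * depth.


V = 36.1 * 1e6 * 33.1 = 1.1949e+09 m^3


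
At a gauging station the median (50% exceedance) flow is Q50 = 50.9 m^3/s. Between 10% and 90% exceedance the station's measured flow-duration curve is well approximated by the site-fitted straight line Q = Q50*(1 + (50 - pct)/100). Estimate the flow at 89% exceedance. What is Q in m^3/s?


Q = 50.9 * (1 + (50 - 89)/100) = 31.0490 m^3/s


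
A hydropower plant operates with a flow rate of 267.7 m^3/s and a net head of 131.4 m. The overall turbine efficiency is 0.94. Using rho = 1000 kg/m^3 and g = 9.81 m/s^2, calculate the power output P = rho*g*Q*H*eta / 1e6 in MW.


P = 1000 * 9.81 * 267.7 * 131.4 * 0.94 / 1e6 = 324.3699 MW


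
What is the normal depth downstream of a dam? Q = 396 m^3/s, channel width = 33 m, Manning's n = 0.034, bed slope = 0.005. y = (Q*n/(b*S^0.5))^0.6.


y = (396 * 0.034 / (33 * 0.005^0.5))^0.6 = 2.8622 m


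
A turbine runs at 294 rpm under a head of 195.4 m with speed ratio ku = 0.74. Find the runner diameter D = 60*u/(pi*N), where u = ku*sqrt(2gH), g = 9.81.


u = 0.74 * sqrt(2*9.81*195.4) = 45.8188 m/s
D = 60 * 45.8188 / (pi * 294) = 2.9764 m


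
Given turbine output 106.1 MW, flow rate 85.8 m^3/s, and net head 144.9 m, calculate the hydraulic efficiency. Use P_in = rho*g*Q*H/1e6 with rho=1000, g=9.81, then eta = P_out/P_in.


P_in = 1000 * 9.81 * 85.8 * 144.9 / 1e6 = 121.9620 MW
eta = 106.1 / 121.9620 = 0.8699


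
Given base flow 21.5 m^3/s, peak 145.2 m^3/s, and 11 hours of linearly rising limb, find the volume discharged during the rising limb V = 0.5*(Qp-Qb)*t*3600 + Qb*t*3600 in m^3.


V = 0.5*(145.2 - 21.5)*11*3600 + 21.5*11*3600 = 3.3007e+06 m^3


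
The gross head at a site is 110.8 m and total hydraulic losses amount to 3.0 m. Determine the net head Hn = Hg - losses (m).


Hn = 110.8 - 3.0 = 107.8000 m


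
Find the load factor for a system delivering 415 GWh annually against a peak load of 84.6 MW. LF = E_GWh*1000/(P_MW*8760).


LF = 415 * 1000 / (84.6 * 8760) = 0.5600


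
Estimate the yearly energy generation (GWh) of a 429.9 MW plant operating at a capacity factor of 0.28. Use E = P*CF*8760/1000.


E = 429.9 * 0.28 * 8760 / 1000 = 1054.4587 GWh


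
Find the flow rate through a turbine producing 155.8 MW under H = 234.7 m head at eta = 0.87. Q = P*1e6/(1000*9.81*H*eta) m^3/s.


Q = 155.8 * 1e6 / (1000 * 9.81 * 234.7 * 0.87) = 77.7797 m^3/s


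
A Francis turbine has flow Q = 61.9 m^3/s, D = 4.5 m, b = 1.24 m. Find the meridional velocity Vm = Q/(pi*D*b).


Vm = 61.9 / (pi * 4.5 * 1.24) = 3.5311 m/s


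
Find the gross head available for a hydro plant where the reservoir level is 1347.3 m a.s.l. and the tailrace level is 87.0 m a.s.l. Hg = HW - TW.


Hg = 1347.3 - 87.0 = 1260.3000 m


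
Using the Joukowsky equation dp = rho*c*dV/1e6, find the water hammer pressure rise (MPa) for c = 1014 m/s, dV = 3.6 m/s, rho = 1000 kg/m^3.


dp = 1000 * 1014 * 3.6 / 1e6 = 3.6504 MPa


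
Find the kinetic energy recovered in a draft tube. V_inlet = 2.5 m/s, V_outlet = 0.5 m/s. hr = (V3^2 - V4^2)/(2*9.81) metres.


hr = (2.5^2 - 0.5^2) / (2*9.81) = 0.3058 m


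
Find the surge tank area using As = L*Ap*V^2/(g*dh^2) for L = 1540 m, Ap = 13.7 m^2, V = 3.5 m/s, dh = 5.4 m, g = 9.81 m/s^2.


As = 1540 * 13.7 * 3.5^2 / (9.81 * 5.4^2) = 903.4848 m^2
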